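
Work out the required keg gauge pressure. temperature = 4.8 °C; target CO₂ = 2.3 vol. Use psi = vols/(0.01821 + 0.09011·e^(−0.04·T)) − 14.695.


psi = 2.3/(0.01821 + 0.09011·e^(−0.04·4.8)) − 14.695

10.1488 psi


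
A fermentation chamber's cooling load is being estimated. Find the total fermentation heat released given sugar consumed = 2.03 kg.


Q = m_sugar · 590 kJ/kg
Q = 2.03 · 590

1197.7000 kJ


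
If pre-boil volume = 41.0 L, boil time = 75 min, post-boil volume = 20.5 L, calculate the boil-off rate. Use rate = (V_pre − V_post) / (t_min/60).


rate = (41.0 − 20.5) / (75/60)

16.4000 L/hr


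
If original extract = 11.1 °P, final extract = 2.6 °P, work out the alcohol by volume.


SG = 259/(259 − P);  ABV = (OG − FG)·131.25
OG = 259/(259 − 11.1) = 1.0448
FG = 259/(259 − 2.6) = 1.0101
ABV = (1.0448 − 1.0101)·131.25

4.5459 % ABV


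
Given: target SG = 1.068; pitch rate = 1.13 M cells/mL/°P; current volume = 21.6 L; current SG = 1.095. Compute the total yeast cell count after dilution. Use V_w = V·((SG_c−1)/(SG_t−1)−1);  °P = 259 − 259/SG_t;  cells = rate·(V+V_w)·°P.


V_w = 21.6·((1.095−1)/(1.068−1)−1) = 8.5765
V_final = 21.6 + 8.5765 = 30.1765
°P = 259 − 259/1.068 = 16.4906
cells = 1.13·30.1765·16.4906

562.3210 billion cells


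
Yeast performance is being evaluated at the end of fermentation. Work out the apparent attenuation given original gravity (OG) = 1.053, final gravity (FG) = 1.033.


AA = (OG − FG)/(OG − 1) · 100
AA = (1.053 − 1.033)/(1.053 − 1) · 100

37.7358 %


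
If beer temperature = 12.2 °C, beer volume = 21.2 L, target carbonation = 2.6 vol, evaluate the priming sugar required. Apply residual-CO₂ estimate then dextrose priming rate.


residual = 14.695·(0.01821 + 0.09011·e^(−0.04·T));  sugar = (target − residual)·4.0·V
residual = 14.695·(0.01821 + 0.09011·e^(−0.04·12.2)) = 1.0804
sugar = (2.6 − 1.0804)·4.0·21.2

128.8587 g


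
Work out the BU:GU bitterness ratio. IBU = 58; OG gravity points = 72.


BU:GU = IBU / OG_points
BU:GU = 58 / 72

0.8056


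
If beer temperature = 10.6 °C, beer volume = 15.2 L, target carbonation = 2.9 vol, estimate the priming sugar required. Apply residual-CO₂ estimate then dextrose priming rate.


residual = 14.695·(0.01821 + 0.09011·e^(−0.04·T));  sugar = (target − residual)·4.0·V
residual = 14.695·(0.01821 + 0.09011·e^(−0.04·10.6)) = 1.1342
sugar = (2.9 − 1.1342)·4.0·15.2

107.3629 g


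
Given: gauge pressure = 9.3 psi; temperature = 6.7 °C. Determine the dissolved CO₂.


vols = (P + 14.695)·(0.01821 + 0.09011·e^(−0.04·T))
vols = (9.3 + 14.695)·(0.01821 + 0.09011·e^(−0.04·6.7))

2.0908 volumes


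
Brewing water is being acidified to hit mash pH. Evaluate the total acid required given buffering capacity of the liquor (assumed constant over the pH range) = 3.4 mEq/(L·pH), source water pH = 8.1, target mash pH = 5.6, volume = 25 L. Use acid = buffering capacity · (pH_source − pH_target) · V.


acid = 3.4 · (8.1 − 5.6) · 25

212.5000 mEq


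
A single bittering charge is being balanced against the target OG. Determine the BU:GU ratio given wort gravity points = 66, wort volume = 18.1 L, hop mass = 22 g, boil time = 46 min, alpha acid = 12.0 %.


U = 1.65·0.000125^(GP/1000)·(1−e^(−0.04t))/4.15;  IBU = (α/100)·m·U·1000/V;  BU:GU = IBU/GP
U = 1.65·0.000125^(66/1000)·(1−e^(−0.04·46))/4.15 = 0.1848
IBU = (12.0/100)·22·0.1848·1000/18.1 = 26.9555
BU:GU = 26.9555/66

0.4084


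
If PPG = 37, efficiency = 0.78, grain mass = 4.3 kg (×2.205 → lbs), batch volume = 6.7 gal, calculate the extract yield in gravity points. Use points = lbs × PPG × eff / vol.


lbs = 4.3 × 2.205 = 9.4815
points = 9.4815 × 37 × 0.78 / 6.7

40.8412 points


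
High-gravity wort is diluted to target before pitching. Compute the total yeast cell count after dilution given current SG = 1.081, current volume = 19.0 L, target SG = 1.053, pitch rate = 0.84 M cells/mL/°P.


V_w = V·((SG_c−1)/(SG_t−1)−1);  °P = 259 − 259/SG_t;  cells = rate·(V+V_w)·°P
V_w = 19.0·((1.081−1)/(1.053−1)−1) = 10.0377
V_final = 19.0 + 10.0377 = 29.0377
°P = 259 − 259/1.053 = 13.0361
cells = 0.84·29.0377·13.0361

317.9723 billion cells


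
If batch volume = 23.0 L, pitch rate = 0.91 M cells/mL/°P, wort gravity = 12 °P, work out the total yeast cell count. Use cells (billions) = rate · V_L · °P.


cells = 0.91 · 23.0 · 12

251.1600 billion cells


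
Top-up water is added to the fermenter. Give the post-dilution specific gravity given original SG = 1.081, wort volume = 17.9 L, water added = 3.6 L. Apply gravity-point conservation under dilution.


SG_new = 1 + (SG_old − 1)·V_old/(V_old + V_water)
pts = (1.081 − 1)·1000·17.9/(17.9 + 3.6) = 67.4372
SG_new = 1 + 67.4372/1000

1.0674


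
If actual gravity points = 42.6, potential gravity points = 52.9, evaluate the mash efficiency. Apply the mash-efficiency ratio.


efficiency = actual / potential × 100
efficiency = 42.6 / 52.9 × 100

80.5293 %


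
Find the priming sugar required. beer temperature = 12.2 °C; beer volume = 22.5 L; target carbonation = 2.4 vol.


residual = 14.695·(0.01821 + 0.09011·e^(−0.04·T));  sugar = (target − residual)·4.0·V
residual = 14.695·(0.01821 + 0.09011·e^(−0.04·12.2)) = 1.0804
sugar = (2.4 − 1.0804)·4.0·22.5

118.7605 g


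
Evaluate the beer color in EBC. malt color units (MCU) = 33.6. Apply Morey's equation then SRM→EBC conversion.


SRM = 1.4922·MCU^0.6859;  EBC = SRM·1.97
SRM = 1.4922·33.6^0.6859 = 16.6243
EBC = 16.6243·1.97

32.7499 EBC


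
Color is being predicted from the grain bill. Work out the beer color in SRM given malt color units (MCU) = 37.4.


SRM = 1.4922 · MCU^0.6859
SRM = 1.4922 · 37.4^0.6859

17.8920 SRM


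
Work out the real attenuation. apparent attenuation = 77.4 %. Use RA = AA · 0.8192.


RA = 77.4 · 0.8192

63.4061 %


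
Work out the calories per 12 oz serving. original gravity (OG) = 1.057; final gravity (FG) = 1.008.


ABW = (OG−FG)·131.25·0.79/FG;  °P = 259 − 259/SG (for OG→OE and FG→AE);  RE = 0.1808·OE + 0.8192·AE;  Cal = (6.9·ABW + 4·(RE−0.1))·FG·3.55
ABW = (1.057 − 1.008)·131.25·0.79/1.008 = 5.0404
OE = 259 − 259/1.057 = 13.9669 °P
AE = 259 − 259/1.008 = 2.0556 °P
RE = 0.1808·13.9669 + 0.8192·2.0556 = 4.2091 °P
Cal = (6.9·5.0404 + 4·(4.2091−0.1))·1.008·3.55

183.2678 kcal


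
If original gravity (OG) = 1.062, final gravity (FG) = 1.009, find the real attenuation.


AA = (OG−FG)/(OG−1)·100;  RA = AA·0.8192
AA = (1.062 − 1.009)/(1.062 − 1)·100 = 85.4839
RA = 85.4839·0.8192

70.0284 %


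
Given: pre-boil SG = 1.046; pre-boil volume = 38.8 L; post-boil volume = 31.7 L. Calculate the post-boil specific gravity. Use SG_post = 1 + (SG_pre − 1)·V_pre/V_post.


pts_pre = (1.046 − 1)·1000 = 46.0000
pts_post = 46.0000·38.8/31.7 = 56.3028
SG_post = 1 + 56.3028/1000

1.0563


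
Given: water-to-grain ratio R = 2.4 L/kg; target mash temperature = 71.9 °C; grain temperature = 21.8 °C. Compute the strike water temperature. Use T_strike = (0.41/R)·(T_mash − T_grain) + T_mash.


T_strike = (0.41/2.4)·(71.9 − 21.8) + 71.9

80.4588 °C


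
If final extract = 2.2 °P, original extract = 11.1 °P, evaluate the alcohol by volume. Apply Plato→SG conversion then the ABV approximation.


SG = 259/(259 − P);  ABV = (OG − FG)·131.25
OG = 259/(259 − 11.1) = 1.0448
FG = 259/(259 − 2.2) = 1.0086
ABV = (1.0448 − 1.0086)·131.25

4.7524 % ABV


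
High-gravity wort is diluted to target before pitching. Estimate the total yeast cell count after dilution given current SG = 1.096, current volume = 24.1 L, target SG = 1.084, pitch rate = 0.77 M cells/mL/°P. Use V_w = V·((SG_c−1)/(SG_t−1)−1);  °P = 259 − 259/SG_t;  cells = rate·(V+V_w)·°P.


V_w = 24.1·((1.096−1)/(1.084−1)−1) = 3.4429
V_final = 24.1 + 3.4429 = 27.5429
°P = 259 − 259/1.084 = 20.0701
cells = 0.77·27.5429·20.0701

425.6469 billion cells


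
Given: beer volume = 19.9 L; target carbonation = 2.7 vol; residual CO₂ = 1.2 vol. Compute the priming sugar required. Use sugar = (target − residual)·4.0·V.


sugar = (2.7 − 1.2)·4.0·19.9

119.4000 g


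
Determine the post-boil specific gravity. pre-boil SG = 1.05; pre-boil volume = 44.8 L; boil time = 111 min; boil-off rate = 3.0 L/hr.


V_post = V_pre − rate·(t/60);  SG_post = 1 + (SG_pre−1)·V_pre/V_post
V_post = 44.8 − 3.0·(111/60) = 39.2500
SG_post = 1 + (1.05 − 1)·44.8/39.2500

1.0571


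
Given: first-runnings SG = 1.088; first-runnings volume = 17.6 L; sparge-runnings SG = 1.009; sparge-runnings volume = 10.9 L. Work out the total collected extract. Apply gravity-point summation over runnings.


total = Σ (SG_i − 1)·1000·V_i
first = (1.088 − 1)·1000·17.6 = 1548.8000
sparge = (1.009 − 1)·1000·10.9 = 98.1000
total = 1548.8000 + 98.1000

1646.9000 gravity·L


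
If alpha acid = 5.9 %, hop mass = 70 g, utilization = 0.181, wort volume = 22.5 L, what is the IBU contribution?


IBU = (α/100)·mass·U·1000 / V
IBU = (5.9/100)·70·0.181·1000 / 22.5

33.2236 IBU


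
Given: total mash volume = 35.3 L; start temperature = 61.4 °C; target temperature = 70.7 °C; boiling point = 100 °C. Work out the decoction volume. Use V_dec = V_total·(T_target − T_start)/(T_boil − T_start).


V_dec = 35.3·(70.7 − 61.4)/(100 − 61.4)

8.5049 L


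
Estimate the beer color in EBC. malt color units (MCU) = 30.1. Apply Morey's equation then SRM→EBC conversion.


SRM = 1.4922·MCU^0.6859;  EBC = SRM·1.97
SRM = 1.4922·30.1^0.6859 = 15.4161
EBC = 15.4161·1.97

30.3698 EBC


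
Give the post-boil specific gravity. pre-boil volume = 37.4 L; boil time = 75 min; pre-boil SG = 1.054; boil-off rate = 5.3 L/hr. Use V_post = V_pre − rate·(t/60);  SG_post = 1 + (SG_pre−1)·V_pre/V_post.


V_post = 37.4 − 5.3·(75/60) = 30.7750
SG_post = 1 + (1.054 − 1)·37.4/30.7750

1.0656


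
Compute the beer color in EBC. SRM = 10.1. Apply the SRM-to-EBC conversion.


EBC = SRM · 1.97
EBC = 10.1 · 1.97

19.8970 EBC


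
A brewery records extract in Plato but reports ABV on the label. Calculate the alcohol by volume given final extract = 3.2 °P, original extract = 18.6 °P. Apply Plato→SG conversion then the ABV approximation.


SG = 259/(259 − P);  ABV = (OG − FG)·131.25
OG = 259/(259 − 18.6) = 1.0774
FG = 259/(259 − 3.2) = 1.0125
ABV = (1.0774 − 1.0125)·131.25

8.5130 % ABV


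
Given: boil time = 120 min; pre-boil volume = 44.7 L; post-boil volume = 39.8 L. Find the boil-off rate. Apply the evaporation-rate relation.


rate = (V_pre − V_post) / (t_min/60)
rate = (44.7 − 39.8) / (120/60)

2.4500 L/hr


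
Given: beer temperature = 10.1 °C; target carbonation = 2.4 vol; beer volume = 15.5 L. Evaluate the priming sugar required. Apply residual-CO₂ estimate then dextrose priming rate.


residual = 14.695·(0.01821 + 0.09011·e^(−0.04·T));  sugar = (target − residual)·4.0·V
residual = 14.695·(0.01821 + 0.09011·e^(−0.04·10.1)) = 1.1517
sugar = (2.4 − 1.1517)·4.0·15.5

77.3966 g


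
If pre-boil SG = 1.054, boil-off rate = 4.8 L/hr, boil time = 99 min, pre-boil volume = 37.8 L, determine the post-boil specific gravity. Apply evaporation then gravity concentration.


V_post = V_pre − rate·(t/60);  SG_post = 1 + (SG_pre−1)·V_pre/V_post
V_post = 37.8 − 4.8·(99/60) = 29.8800
SG_post = 1 + (1.054 − 1)·37.8/29.8800

1.0683


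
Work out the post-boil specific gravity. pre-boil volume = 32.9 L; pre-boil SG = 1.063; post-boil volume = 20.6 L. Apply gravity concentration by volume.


SG_post = 1 + (SG_pre − 1)·V_pre/V_post
pts_pre = (1.063 − 1)·1000 = 63.0000
pts_post = 63.0000·32.9/20.6 = 100.6165
SG_post = 1 + 100.6165/1000

1.1006


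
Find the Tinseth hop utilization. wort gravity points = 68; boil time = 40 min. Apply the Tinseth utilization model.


U = 1.65·0.000125^(GP/1000) · (1 − e^(−0.04·t))/4.15
bigness = 1.65·0.000125^(68/1000) = 0.8955
boil_factor = (1 − e^(−0.04·40))/4.15 = 0.1923
U = 0.8955 · 0.1923

0.1722


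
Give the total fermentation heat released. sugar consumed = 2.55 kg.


Q = m_sugar · 590 kJ/kg
Q = 2.55 · 590

1504.5000 kJ


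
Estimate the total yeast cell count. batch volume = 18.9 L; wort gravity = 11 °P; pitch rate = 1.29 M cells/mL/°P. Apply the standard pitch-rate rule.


cells (billions) = rate · V_L · °P
cells = 1.29 · 18.9 · 11

268.1910 billion cells


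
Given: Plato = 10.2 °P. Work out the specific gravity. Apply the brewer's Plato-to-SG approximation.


SG = 259/(259 − P)
SG = 259/(259 − 10.2)

1.0410


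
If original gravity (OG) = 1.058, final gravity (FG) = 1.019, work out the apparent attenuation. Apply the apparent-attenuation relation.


AA = (OG − FG)/(OG − 1) · 100
AA = (1.058 − 1.019)/(1.058 − 1) · 100

67.2414 %


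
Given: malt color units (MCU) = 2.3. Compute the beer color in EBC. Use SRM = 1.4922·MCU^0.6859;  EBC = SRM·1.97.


SRM = 1.4922·2.3^0.6859 = 2.6420
EBC = 2.6420·1.97

5.2048 EBC


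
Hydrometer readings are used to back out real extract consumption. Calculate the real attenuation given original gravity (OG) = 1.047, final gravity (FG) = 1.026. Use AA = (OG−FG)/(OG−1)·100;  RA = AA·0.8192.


AA = (1.047 − 1.026)/(1.047 − 1)·100 = 44.6809
RA = 44.6809·0.8192

36.6026 %


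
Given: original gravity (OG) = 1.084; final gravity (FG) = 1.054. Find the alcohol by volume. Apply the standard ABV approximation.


ABV = (OG − FG) · 131.25
ABV = (1.084 − 1.054) · 131.25

3.9375 % ABV


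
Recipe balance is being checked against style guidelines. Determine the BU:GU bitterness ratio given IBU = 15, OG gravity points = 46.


BU:GU = IBU / OG_points
BU:GU = 15 / 46

0.3261


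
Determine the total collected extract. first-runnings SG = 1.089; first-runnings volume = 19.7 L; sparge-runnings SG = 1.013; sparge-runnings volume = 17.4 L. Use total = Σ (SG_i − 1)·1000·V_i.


first = (1.089 − 1)·1000·19.7 = 1753.3000
sparge = (1.013 − 1)·1000·17.4 = 226.2000
total = 1753.3000 + 226.2000

1979.5000 gravity·L


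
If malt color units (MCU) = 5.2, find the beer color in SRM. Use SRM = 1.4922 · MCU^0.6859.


SRM = 1.4922 · 5.2^0.6859

4.6231 SRM


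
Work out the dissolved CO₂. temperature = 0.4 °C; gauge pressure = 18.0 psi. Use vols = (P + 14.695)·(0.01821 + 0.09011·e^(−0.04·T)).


vols = (18.0 + 14.695)·(0.01821 + 0.09011·e^(−0.04·0.4))

3.4948 volumes


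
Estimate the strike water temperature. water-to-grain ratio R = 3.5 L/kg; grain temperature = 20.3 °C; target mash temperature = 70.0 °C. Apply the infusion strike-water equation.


T_strike = (0.41/R)·(T_mash − T_grain) + T_mash
T_strike = (0.41/3.5)·(70.0 − 20.3) + 70.0

75.8220 °C


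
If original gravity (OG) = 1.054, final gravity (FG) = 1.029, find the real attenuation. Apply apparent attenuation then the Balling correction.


AA = (OG−FG)/(OG−1)·100;  RA = AA·0.8192
AA = (1.054 − 1.029)/(1.054 − 1)·100 = 46.2963
RA = 46.2963·0.8192

37.9259 %


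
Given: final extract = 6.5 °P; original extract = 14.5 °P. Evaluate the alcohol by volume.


SG = 259/(259 − P);  ABV = (OG − FG)·131.25
OG = 259/(259 − 14.5) = 1.0593
FG = 259/(259 − 6.5) = 1.0257
ABV = (1.0593 − 1.0257)·131.25

4.4050 % ABV


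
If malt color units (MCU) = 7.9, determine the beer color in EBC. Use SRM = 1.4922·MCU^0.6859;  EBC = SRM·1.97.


SRM = 1.4922·7.9^0.6859 = 6.1590
EBC = 6.1590·1.97

12.1332 EBC


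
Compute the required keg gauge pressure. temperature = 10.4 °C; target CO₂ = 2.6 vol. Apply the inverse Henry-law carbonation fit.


psi = vols/(0.01821 + 0.09011·e^(−0.04·T)) − 14.695
psi = 2.6/(0.01821 + 0.09011·e^(−0.04·10.4)) − 14.695

18.7869 psi


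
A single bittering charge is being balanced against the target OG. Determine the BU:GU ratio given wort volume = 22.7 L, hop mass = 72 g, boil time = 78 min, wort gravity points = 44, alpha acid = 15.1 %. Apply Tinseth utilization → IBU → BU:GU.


U = 1.65·0.000125^(GP/1000)·(1−e^(−0.04t))/4.15;  IBU = (α/100)·m·U·1000/V;  BU:GU = IBU/GP
U = 1.65·0.000125^(44/1000)·(1−e^(−0.04·78))/4.15 = 0.2559
IBU = (15.1/100)·72·0.2559·1000/22.7 = 122.5660
BU:GU = 122.5660/44

2.7856


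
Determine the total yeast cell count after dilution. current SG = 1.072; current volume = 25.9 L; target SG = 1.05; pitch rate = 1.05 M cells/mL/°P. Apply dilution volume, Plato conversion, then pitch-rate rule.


V_w = V·((SG_c−1)/(SG_t−1)−1);  °P = 259 − 259/SG_t;  cells = rate·(V+V_w)·°P
V_w = 25.9·((1.072−1)/(1.05−1)−1) = 11.3960
V_final = 25.9 + 11.3960 = 37.2960
°P = 259 − 259/1.05 = 12.3333
cells = 1.05·37.2960·12.3333

482.9832 billion cells


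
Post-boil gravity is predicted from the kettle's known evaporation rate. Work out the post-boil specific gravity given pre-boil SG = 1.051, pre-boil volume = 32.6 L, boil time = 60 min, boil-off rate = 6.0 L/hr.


V_post = V_pre − rate·(t/60);  SG_post = 1 + (SG_pre−1)·V_pre/V_post
V_post = 32.6 − 6.0·(60/60) = 26.6000
SG_post = 1 + (1.051 − 1)·32.6/26.6000

1.0625


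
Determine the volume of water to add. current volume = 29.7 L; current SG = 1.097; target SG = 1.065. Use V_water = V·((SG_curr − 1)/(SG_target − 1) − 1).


V_water = 29.7·((1.097 − 1)/(1.065 − 1) − 1)

14.6215 L


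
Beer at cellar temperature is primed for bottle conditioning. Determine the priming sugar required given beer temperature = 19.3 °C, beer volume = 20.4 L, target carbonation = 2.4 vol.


residual = 14.695·(0.01821 + 0.09011·e^(−0.04·T));  sugar = (target − residual)·4.0·V
residual = 14.695·(0.01821 + 0.09011·e^(−0.04·19.3)) = 0.8795
sugar = (2.4 − 0.8795)·4.0·20.4

124.0746 g


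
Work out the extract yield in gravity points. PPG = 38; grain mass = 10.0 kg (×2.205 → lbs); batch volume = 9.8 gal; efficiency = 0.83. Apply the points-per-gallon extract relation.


points = lbs × PPG × eff / vol
lbs = 10.0 × 2.205 = 22.0500
points = 22.0500 × 38 × 0.83 / 9.8

70.9650 points


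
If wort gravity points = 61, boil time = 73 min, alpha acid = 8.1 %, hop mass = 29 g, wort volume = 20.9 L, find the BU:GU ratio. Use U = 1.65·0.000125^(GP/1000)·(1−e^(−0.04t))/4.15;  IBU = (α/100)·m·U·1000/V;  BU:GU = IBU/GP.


U = 1.65·0.000125^(61/1000)·(1−e^(−0.04·73))/4.15 = 0.2174
IBU = (8.1/100)·29·0.2174·1000/20.9 = 24.4346
BU:GU = 24.4346/61

0.4006


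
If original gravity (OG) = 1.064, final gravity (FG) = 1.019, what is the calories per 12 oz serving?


ABW = (OG−FG)·131.25·0.79/FG;  °P = 259 − 259/SG (for OG→OE and FG→AE);  RE = 0.1808·OE + 0.8192·AE;  Cal = (6.9·ABW + 4·(RE−0.1))·FG·3.55
ABW = (1.064 − 1.019)·131.25·0.79/1.019 = 4.5789
OE = 259 − 259/1.064 = 15.5789 °P
AE = 259 − 259/1.019 = 4.8292 °P
RE = 0.1808·15.5789 + 0.8192·4.8292 = 6.7728 °P
Cal = (6.9·4.5789 + 4·(6.7728−0.1))·1.019·3.55

210.8461 kcal


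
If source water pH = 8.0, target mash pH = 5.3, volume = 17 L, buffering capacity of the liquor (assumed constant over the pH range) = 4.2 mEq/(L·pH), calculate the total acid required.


acid = buffering capacity · (pH_source − pH_target) · V
acid = 4.2 · (8.0 − 5.3) · 17

192.7800 mEq


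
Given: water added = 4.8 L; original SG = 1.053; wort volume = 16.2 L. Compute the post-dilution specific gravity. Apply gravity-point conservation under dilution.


SG_new = 1 + (SG_old − 1)·V_old/(V_old + V_water)
pts = (1.053 − 1)·1000·16.2/(16.2 + 4.8) = 40.8857
SG_new = 1 + 40.8857/1000

1.0409


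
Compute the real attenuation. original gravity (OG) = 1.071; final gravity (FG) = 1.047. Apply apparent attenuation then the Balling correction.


AA = (OG−FG)/(OG−1)·100;  RA = AA·0.8192
AA = (1.071 − 1.047)/(1.071 − 1)·100 = 33.8028
RA = 33.8028·0.8192

27.6913 %


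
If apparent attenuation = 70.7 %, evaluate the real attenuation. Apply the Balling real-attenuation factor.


RA = AA · 0.8192
RA = 70.7 · 0.8192

57.9174 %


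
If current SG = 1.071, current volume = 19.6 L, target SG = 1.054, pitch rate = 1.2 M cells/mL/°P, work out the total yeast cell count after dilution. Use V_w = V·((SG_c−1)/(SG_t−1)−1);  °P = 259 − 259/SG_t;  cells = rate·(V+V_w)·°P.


V_w = 19.6·((1.071−1)/(1.054−1)−1) = 6.1704
V_final = 19.6 + 6.1704 = 25.7704
°P = 259 − 259/1.054 = 13.2694
cells = 1.2·25.7704·13.2694

410.3504 billion cells


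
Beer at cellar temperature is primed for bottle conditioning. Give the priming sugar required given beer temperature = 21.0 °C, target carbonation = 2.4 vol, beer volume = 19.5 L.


residual = 14.695·(0.01821 + 0.09011·e^(−0.04·T));  sugar = (target − residual)·4.0·V
residual = 14.695·(0.01821 + 0.09011·e^(−0.04·21.0)) = 0.8393
sugar = (2.4 − 0.8393)·4.0·19.5

121.7383 g


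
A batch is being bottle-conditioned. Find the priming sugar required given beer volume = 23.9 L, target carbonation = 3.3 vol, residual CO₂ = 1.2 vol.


sugar = (target − residual)·4.0·V
sugar = (3.3 − 1.2)·4.0·23.9

200.7600 g


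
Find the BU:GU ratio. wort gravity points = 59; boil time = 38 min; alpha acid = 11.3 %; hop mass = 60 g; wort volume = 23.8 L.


U = 1.65·0.000125^(GP/1000)·(1−e^(−0.04t))/4.15;  IBU = (α/100)·m·U·1000/V;  BU:GU = IBU/GP
U = 1.65·0.000125^(59/1000)·(1−e^(−0.04·38))/4.15 = 0.1828
IBU = (11.3/100)·60·0.1828·1000/23.8 = 52.0736
BU:GU = 52.0736/59

0.8826


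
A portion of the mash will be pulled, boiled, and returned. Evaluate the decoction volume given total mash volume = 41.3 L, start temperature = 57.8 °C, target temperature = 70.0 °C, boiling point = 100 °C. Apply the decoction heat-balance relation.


V_dec = V_total·(T_target − T_start)/(T_boil − T_start)
V_dec = 41.3·(70.0 − 57.8)/(100 − 57.8)

11.9398 L


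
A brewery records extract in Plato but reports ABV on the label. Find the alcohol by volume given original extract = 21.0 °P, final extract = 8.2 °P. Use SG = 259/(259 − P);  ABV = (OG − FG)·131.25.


OG = 259/(259 − 21.0) = 1.0882
FG = 259/(259 − 8.2) = 1.0327
ABV = (1.0882 − 1.0327)·131.25

7.2896 % ABV


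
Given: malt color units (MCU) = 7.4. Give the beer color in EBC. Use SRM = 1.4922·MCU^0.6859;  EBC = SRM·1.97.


SRM = 1.4922·7.4^0.6859 = 5.8889
EBC = 5.8889·1.97

11.6011 EBC


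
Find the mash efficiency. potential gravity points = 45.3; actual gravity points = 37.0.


efficiency = actual / potential × 100
efficiency = 37.0 / 45.3 × 100

81.6777 %


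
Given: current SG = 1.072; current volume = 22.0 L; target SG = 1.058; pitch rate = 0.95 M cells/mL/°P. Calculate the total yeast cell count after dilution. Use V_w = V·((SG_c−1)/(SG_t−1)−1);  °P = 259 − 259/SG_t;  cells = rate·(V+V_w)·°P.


V_w = 22.0·((1.072−1)/(1.058−1)−1) = 5.3103
V_final = 22.0 + 5.3103 = 27.3103
°P = 259 − 259/1.058 = 14.1985
cells = 0.95·27.3103·14.1985

368.3773 billion cells


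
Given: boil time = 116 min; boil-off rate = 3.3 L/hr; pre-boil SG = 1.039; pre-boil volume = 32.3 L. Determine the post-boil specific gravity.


V_post = V_pre − rate·(t/60);  SG_post = 1 + (SG_pre−1)·V_pre/V_post
V_post = 32.3 − 3.3·(116/60) = 25.9200
SG_post = 1 + (1.039 − 1)·32.3/25.9200

1.0486


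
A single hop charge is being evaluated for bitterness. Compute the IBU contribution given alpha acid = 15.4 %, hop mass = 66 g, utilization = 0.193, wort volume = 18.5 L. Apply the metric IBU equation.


IBU = (α/100)·mass·U·1000 / V
IBU = (15.4/100)·66·0.193·1000 / 18.5

106.0352 IBU


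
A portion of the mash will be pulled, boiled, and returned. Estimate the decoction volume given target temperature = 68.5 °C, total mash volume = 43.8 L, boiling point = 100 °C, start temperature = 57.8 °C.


V_dec = V_total·(T_target − T_start)/(T_boil − T_start)
V_dec = 43.8·(68.5 − 57.8)/(100 − 57.8)

11.1057 L


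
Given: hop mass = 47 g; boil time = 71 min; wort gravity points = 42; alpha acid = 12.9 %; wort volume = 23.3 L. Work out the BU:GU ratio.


U = 1.65·0.000125^(GP/1000)·(1−e^(−0.04t))/4.15;  IBU = (α/100)·m·U·1000/V;  BU:GU = IBU/GP
U = 1.65·0.000125^(42/1000)·(1−e^(−0.04·71))/4.15 = 0.2567
IBU = (12.9/100)·47·0.2567·1000/23.3 = 66.7871
BU:GU = 66.7871/42

1.5902


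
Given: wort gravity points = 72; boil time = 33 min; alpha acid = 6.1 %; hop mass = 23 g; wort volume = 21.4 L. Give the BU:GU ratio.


U = 1.65·0.000125^(GP/1000)·(1−e^(−0.04t))/4.15;  IBU = (α/100)·m·U·1000/V;  BU:GU = IBU/GP
U = 1.65·0.000125^(72/1000)·(1−e^(−0.04·33))/4.15 = 0.1526
IBU = (6.1/100)·23·0.1526·1000/21.4 = 10.0019
BU:GU = 10.0019/72

0.1389


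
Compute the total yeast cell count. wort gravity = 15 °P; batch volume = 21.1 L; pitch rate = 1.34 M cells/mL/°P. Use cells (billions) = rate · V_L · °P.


cells = 1.34 · 21.1 · 15

424.1100 billion cells


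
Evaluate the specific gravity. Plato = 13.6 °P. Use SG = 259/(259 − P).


SG = 259/(259 − 13.6)

1.0554


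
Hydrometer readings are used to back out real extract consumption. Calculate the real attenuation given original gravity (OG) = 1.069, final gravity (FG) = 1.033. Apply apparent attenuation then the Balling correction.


AA = (OG−FG)/(OG−1)·100;  RA = AA·0.8192
AA = (1.069 − 1.033)/(1.069 − 1)·100 = 52.1739
RA = 52.1739·0.8192

42.7409 %


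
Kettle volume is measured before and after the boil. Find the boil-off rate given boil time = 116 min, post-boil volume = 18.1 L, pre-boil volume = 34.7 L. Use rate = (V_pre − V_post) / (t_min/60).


rate = (34.7 − 18.1) / (116/60)

8.5862 L/hr


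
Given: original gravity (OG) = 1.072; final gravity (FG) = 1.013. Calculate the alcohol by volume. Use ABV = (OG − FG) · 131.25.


ABV = (1.072 − 1.013) · 131.25

7.7438 % ABV


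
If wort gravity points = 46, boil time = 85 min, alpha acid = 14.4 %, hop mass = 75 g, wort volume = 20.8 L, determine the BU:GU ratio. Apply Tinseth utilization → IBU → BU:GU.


U = 1.65·0.000125^(GP/1000)·(1−e^(−0.04t))/4.15;  IBU = (α/100)·m·U·1000/V;  BU:GU = IBU/GP
U = 1.65·0.000125^(46/1000)·(1−e^(−0.04·85))/4.15 = 0.2542
IBU = (14.4/100)·75·0.2542·1000/20.8 = 131.9815
BU:GU = 131.9815/46

2.8692


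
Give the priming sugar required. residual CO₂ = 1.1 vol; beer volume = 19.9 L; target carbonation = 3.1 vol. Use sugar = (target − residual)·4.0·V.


sugar = (3.1 − 1.1)·4.0·19.9

159.2000 g


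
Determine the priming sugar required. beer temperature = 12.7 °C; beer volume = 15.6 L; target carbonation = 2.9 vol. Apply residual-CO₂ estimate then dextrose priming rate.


residual = 14.695·(0.01821 + 0.09011·e^(−0.04·T));  sugar = (target − residual)·4.0·V
residual = 14.695·(0.01821 + 0.09011·e^(−0.04·12.7)) = 1.0643
sugar = (2.9 − 1.0643)·4.0·15.6

114.5449 g


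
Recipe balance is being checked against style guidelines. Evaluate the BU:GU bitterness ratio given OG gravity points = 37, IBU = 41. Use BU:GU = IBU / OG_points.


BU:GU = 41 / 37

1.1081


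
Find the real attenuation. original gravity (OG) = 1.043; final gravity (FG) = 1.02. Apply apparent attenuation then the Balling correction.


AA = (OG−FG)/(OG−1)·100;  RA = AA·0.8192
AA = (1.043 − 1.02)/(1.043 − 1)·100 = 53.4884
RA = 53.4884·0.8192

43.8177 %


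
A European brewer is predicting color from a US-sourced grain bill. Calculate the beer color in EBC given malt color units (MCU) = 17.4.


SRM = 1.4922·MCU^0.6859;  EBC = SRM·1.97
SRM = 1.4922·17.4^0.6859 = 10.5857
EBC = 10.5857·1.97

20.8538 EBC


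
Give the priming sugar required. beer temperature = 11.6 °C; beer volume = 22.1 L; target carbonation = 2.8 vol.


residual = 14.695·(0.01821 + 0.09011·e^(−0.04·T));  sugar = (target − residual)·4.0·V
residual = 14.695·(0.01821 + 0.09011·e^(−0.04·11.6)) = 1.1002
sugar = (2.8 − 1.1002)·4.0·22.1

150.2638 g


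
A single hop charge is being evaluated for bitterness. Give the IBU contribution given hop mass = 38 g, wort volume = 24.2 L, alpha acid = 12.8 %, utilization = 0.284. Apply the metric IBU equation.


IBU = (α/100)·mass·U·1000 / V
IBU = (12.8/100)·38·0.284·1000 / 24.2

57.0817 IBU


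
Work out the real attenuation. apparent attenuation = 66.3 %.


RA = AA · 0.8192
RA = 66.3 · 0.8192

54.3130 %


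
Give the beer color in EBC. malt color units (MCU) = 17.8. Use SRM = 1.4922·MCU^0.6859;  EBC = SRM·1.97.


SRM = 1.4922·17.8^0.6859 = 10.7520
EBC = 10.7520·1.97

21.1815 EBC


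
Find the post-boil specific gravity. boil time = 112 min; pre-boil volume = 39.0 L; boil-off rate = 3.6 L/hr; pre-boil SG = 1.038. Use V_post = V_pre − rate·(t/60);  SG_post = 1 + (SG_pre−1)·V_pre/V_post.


V_post = 39.0 − 3.6·(112/60) = 32.2800
SG_post = 1 + (1.038 − 1)·39.0/32.2800

1.0459


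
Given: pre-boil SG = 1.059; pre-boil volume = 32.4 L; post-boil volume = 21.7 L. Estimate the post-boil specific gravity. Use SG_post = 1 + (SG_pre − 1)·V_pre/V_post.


pts_pre = (1.059 − 1)·1000 = 59.0000
pts_post = 59.0000·32.4/21.7 = 88.0922
SG_post = 1 + 88.0922/1000

1.0881


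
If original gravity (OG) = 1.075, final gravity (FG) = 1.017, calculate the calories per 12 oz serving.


ABW = (OG−FG)·131.25·0.79/FG;  °P = 259 − 259/SG (for OG→OE and FG→AE);  RE = 0.1808·OE + 0.8192·AE;  Cal = (6.9·ABW + 4·(RE−0.1))·FG·3.55
ABW = (1.075 − 1.017)·131.25·0.79/1.017 = 5.9133
OE = 259 − 259/1.075 = 18.0698 °P
AE = 259 − 259/1.017 = 4.3294 °P
RE = 0.1808·18.0698 + 0.8192·4.3294 = 6.8137 °P
Cal = (6.9·5.9133 + 4·(6.8137−0.1))·1.017·3.55

244.2645 kcal


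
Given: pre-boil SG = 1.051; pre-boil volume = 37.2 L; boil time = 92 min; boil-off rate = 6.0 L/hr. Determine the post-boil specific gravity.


V_post = V_pre − rate·(t/60);  SG_post = 1 + (SG_pre−1)·V_pre/V_post
V_post = 37.2 − 6.0·(92/60) = 28.0000
SG_post = 1 + (1.051 − 1)·37.2/28.0000

1.0678


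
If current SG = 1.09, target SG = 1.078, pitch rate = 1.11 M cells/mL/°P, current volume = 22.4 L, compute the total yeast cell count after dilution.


V_w = V·((SG_c−1)/(SG_t−1)−1);  °P = 259 − 259/SG_t;  cells = rate·(V+V_w)·°P
V_w = 22.4·((1.09−1)/(1.078−1)−1) = 3.4462
V_final = 22.4 + 3.4462 = 25.8462
°P = 259 − 259/1.078 = 18.7403
cells = 1.11·25.8462·18.7403

537.6436 billion cells


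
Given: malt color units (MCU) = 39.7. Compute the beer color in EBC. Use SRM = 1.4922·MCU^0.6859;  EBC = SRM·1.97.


SRM = 1.4922·39.7^0.6859 = 18.6396
EBC = 18.6396·1.97

36.7201 EBC


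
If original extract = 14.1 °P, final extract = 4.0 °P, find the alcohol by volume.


SG = 259/(259 − P);  ABV = (OG − FG)·131.25
OG = 259/(259 − 14.1) = 1.0576
FG = 259/(259 − 4.0) = 1.0157
ABV = (1.0576 − 1.0157)·131.25

5.4978 % ABV


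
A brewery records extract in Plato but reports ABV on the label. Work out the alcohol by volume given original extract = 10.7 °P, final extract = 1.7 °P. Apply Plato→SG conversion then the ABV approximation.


SG = 259/(259 − P);  ABV = (OG − FG)·131.25
OG = 259/(259 − 10.7) = 1.0431
FG = 259/(259 − 1.7) = 1.0066
ABV = (1.0431 − 1.0066)·131.25

4.7888 % ABV


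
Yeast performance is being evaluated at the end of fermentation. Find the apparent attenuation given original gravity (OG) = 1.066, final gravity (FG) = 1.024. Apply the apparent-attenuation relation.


AA = (OG − FG)/(OG − 1) · 100
AA = (1.066 − 1.024)/(1.066 − 1) · 100

63.6364 %


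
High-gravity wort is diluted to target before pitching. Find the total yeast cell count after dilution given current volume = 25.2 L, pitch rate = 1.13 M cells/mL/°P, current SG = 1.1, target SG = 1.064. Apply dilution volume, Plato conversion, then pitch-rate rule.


V_w = V·((SG_c−1)/(SG_t−1)−1);  °P = 259 − 259/SG_t;  cells = rate·(V+V_w)·°P
V_w = 25.2·((1.1−1)/(1.064−1)−1) = 14.1750
V_final = 25.2 + 14.1750 = 39.3750
°P = 259 − 259/1.064 = 15.5789
cells = 1.13·39.3750·15.5789

693.1658 billion cells


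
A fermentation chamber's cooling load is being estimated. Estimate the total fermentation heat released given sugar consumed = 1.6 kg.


Q = m_sugar · 590 kJ/kg
Q = 1.6 · 590

944.0000 kJ


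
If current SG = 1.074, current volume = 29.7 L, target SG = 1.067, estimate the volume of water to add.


V_water = V·((SG_curr − 1)/(SG_target − 1) − 1)
V_water = 29.7·((1.074 − 1)/(1.067 − 1) − 1)

3.1030 L


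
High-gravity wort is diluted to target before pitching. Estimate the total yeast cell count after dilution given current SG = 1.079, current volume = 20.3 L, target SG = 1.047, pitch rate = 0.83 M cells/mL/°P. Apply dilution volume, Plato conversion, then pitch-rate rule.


V_w = V·((SG_c−1)/(SG_t−1)−1);  °P = 259 − 259/SG_t;  cells = rate·(V+V_w)·°P
V_w = 20.3·((1.079−1)/(1.047−1)−1) = 13.8213
V_final = 20.3 + 13.8213 = 34.1213
°P = 259 − 259/1.047 = 11.6266
cells = 0.83·34.1213·11.6266

329.2716 billion cells


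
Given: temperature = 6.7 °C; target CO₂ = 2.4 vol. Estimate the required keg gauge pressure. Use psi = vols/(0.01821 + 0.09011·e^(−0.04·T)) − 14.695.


psi = 2.4/(0.01821 + 0.09011·e^(−0.04·6.7)) − 14.695

12.8482 psi


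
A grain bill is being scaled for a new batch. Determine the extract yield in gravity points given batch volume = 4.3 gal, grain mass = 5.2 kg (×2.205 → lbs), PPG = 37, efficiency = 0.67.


points = lbs × PPG × eff / vol
lbs = 5.2 × 2.205 = 11.4660
points = 11.4660 × 37 × 0.67 / 4.3

66.1028 points


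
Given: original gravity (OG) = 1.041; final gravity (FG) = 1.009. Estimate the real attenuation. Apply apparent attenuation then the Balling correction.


AA = (OG−FG)/(OG−1)·100;  RA = AA·0.8192
AA = (1.041 − 1.009)/(1.041 − 1)·100 = 78.0488
RA = 78.0488·0.8192

63.9376 %


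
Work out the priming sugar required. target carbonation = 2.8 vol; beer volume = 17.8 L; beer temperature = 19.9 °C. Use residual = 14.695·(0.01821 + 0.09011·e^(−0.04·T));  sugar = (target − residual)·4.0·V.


residual = 14.695·(0.01821 + 0.09011·e^(−0.04·19.9)) = 0.8650
sugar = (2.8 − 0.8650)·4.0·17.8

137.7743 g


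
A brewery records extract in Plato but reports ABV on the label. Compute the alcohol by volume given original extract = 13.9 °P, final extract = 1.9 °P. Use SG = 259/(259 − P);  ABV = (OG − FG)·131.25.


OG = 259/(259 − 13.9) = 1.0567
FG = 259/(259 − 1.9) = 1.0074
ABV = (1.0567 − 1.0074)·131.25

6.4734 % ABV


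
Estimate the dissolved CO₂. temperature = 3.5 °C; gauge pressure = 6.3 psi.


vols = (P + 14.695)·(0.01821 + 0.09011·e^(−0.04·T))
vols = (6.3 + 14.695)·(0.01821 + 0.09011·e^(−0.04·3.5))

2.0270 volumes


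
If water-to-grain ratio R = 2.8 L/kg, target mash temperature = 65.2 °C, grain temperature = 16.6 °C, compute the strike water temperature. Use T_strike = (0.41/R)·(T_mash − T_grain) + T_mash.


T_strike = (0.41/2.8)·(65.2 − 16.6) + 65.2

72.3164 °C


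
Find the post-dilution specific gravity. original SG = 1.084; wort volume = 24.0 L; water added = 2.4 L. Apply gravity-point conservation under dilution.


SG_new = 1 + (SG_old − 1)·V_old/(V_old + V_water)
pts = (1.084 − 1)·1000·24.0/(24.0 + 2.4) = 76.3636
SG_new = 1 + 76.3636/1000

1.0764


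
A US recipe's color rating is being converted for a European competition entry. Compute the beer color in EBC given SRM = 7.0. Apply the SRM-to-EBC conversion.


EBC = SRM · 1.97
EBC = 7.0 · 1.97

13.7900 EBC


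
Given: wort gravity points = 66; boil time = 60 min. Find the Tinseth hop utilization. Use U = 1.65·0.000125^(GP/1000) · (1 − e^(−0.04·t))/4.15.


bigness = 1.65·0.000125^(66/1000) = 0.9118
boil_factor = (1 − e^(−0.04·60))/4.15 = 0.2191
U = 0.9118 · 0.2191

0.1998


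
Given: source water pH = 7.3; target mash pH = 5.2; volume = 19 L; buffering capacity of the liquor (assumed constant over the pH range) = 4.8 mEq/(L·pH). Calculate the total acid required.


acid = buffering capacity · (pH_source − pH_target) · V
acid = 4.8 · (7.3 − 5.2) · 19

191.5200 mEq


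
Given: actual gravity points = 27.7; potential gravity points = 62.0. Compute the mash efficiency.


efficiency = actual / potential × 100
efficiency = 27.7 / 62.0 × 100

44.6774 %


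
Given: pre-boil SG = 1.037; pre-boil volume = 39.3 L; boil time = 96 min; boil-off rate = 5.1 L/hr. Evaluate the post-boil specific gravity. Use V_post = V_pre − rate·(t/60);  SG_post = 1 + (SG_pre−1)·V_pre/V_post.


V_post = 39.3 − 5.1·(96/60) = 31.1400
SG_post = 1 + (1.037 − 1)·39.3/31.1400

1.0467


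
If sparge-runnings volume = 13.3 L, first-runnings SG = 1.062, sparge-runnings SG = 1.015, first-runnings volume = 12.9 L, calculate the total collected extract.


total = Σ (SG_i − 1)·1000·V_i
first = (1.062 − 1)·1000·12.9 = 799.8000
sparge = (1.015 − 1)·1000·13.3 = 199.5000
total = 799.8000 + 199.5000

999.3000 gravity·L


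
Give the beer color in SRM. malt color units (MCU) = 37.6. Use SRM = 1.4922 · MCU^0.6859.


SRM = 1.4922 · 37.6^0.6859

17.9576 SRM


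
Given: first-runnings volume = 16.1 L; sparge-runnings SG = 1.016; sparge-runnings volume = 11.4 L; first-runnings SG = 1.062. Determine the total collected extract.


total = Σ (SG_i − 1)·1000·V_i
first = (1.062 − 1)·1000·16.1 = 998.2000
sparge = (1.016 − 1)·1000·11.4 = 182.4000
total = 998.2000 + 182.4000

1180.6000 gravity·L


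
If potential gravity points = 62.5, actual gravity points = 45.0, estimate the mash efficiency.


efficiency = actual / potential × 100
efficiency = 45.0 / 62.5 × 100

72.0000 %


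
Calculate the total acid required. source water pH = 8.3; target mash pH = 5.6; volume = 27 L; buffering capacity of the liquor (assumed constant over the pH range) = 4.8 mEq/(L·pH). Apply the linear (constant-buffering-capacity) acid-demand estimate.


acid = buffering capacity · (pH_source − pH_target) · V
acid = 4.8 · (8.3 − 5.6) · 27

349.9200 mEq


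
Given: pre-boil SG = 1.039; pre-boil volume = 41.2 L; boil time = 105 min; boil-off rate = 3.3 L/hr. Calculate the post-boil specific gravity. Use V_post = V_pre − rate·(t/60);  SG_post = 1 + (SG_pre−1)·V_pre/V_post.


V_post = 41.2 − 3.3·(105/60) = 35.4250
SG_post = 1 + (1.039 − 1)·41.2/35.4250

1.0454


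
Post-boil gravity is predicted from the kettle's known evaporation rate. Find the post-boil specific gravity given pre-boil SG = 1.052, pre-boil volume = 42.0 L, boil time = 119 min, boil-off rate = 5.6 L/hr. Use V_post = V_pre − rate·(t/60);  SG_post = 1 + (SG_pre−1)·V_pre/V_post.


V_post = 42.0 − 5.6·(119/60) = 30.8933
SG_post = 1 + (1.052 − 1)·42.0/30.8933

1.0707


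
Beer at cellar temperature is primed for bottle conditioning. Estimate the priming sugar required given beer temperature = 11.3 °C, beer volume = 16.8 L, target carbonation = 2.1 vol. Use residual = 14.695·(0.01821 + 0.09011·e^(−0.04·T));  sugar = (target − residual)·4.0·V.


residual = 14.695·(0.01821 + 0.09011·e^(−0.04·11.3)) = 1.1102
sugar = (2.1 − 1.1102)·4.0·16.8

66.5122 g


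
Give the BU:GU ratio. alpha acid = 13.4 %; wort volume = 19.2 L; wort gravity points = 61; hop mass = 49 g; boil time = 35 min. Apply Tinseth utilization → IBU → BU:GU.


U = 1.65·0.000125^(GP/1000)·(1−e^(−0.04t))/4.15;  IBU = (α/100)·m·U·1000/V;  BU:GU = IBU/GP
U = 1.65·0.000125^(61/1000)·(1−e^(−0.04·35))/4.15 = 0.1731
IBU = (13.4/100)·49·0.1731·1000/19.2 = 59.2072
BU:GU = 59.2072/61

0.9706
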